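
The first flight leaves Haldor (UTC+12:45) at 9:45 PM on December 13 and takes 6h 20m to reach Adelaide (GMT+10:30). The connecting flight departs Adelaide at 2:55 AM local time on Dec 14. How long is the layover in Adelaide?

Convert departure to UTC: 9:45 PM − 12:45 = 9:00 AM UTC on Dec 13.
Add 6 hours 20 minutes flight time → 3:20 PM UTC.
Adelaide is UTC+10:30, so local arrival = 3:20 PM + 10:30 = 1:50 AM on Dec 14.
Layover = 2:55 AM − 1:50 AM = 1 hour 5 minutes.

1 hour 5 minutes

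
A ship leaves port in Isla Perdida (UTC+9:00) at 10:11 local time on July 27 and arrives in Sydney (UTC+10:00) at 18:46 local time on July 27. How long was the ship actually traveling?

Departure in UTC: 10:11 − 9:00 = 01:11 on Jul 27.
Arrival in UTC: 18:46 − 10:00 = 08:46 on Jul 27.
Elapsed = 08:46 − 01:11 = 7 hours 35 minutes.

7 hours 35 minutes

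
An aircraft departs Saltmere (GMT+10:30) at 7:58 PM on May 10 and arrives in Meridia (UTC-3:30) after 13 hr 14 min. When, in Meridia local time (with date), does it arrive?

Convert departure to UTC: 7:58 PM − 10:30 = 9:28 AM UTC on May 10.
Add 13 hours 14 minutes travel time → 10:42 PM UTC.
Meridia is UTC−3:30, so local arrival = 10:42 PM − 3:30 = 7:12 PM on May 10.

7:12 PM on May 10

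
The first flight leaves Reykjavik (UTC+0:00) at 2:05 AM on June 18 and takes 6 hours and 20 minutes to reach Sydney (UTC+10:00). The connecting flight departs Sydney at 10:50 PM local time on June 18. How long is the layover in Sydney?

Reykjavik is at UTC+0, so departure is already 2:05 AM UTC on Jun 18.
Add 6 hours and 20 minutes flight time → 8:25 AM UTC.
Sydney is UTC+10:00, so local arrival = 8:25 AM + 10:00 = 6:25 PM on Jun 18.
Layover = 10:50 PM − 6:25 PM = 4 hours 25 minutes.

4 hours 25 minutes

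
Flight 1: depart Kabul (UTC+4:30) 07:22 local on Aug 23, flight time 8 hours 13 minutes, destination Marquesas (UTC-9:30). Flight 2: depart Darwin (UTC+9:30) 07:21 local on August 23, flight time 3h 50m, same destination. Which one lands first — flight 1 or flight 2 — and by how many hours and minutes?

Flight 1 in UTC: 07:22 − 4:30 = 02:52 on Aug 23.
+8 hours and 13 minutes → arrive 11:05 UTC on Aug 23.
Flight 2 in UTC: 07:21 − 9:30 = 21:51 on Aug 22.
+3 hours and 50 minutes → arrive 01:41 UTC on Aug 23.
Flight 2 lands earlier by 9 hours 24 minutes.

the second, by 9 hours 24 minutes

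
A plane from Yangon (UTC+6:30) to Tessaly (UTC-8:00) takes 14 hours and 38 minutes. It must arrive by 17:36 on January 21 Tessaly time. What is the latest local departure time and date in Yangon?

Target arrival in UTC: 17:36 + 8:00 = 01:36 on Jan 22.
Subtract 14 hours and 38 minutes → departure 10:58 UTC on Jan 21.
Yangon is UTC+6:30: 10:58 + 6:30 = 17:28 on Jan 21.

17:28 on January 21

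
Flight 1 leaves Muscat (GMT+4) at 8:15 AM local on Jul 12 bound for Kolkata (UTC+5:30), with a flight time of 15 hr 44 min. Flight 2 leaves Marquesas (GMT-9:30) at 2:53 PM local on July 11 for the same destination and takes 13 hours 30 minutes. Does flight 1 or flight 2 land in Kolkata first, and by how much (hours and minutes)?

Flight 1 in UTC: 8:15 AM − 4:00 = 4:15 AM on Jul 12.
+15 hours 44 minutes → arrive 7:59 PM UTC on Jul 12.
Flight 2 in UTC: 2:53 PM + 9:30 = 12:23 AM on Jul 12.
+13 hours and 30 minutes → arrive 1:53 PM UTC on Jul 12.
Flight 2 lands earlier by 6 hours 6 minutes.

the second, by 6 hours 6 minutes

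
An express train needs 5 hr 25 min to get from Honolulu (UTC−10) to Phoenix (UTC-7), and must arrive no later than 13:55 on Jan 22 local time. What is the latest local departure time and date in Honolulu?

05:30 on Jan 22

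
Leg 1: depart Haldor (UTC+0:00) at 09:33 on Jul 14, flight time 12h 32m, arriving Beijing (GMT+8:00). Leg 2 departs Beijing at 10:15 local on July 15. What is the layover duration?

Haldor is at UTC+0, so departure is already 09:33 UTC on Jul 14.
Add 12 hours 32 minutes flight time → 22:05 UTC.
Beijing is UTC+8:00, so local arrival = 22:05 + 8:00 = 06:05 on Jul 15.
Layover = 10:15 − 06:05 = 4 hours 10 minutes.

4 hours 10 minutes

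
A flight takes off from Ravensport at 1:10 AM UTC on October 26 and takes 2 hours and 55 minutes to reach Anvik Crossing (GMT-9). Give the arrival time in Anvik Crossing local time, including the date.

Departure is given in UTC: 1:10 AM on Oct 26.
Add 2 hours and 55 minutes → 4:05 AM UTC.
Anvik Crossing is UTC−9:00: 4:05 AM − 9:00 = 7:05 PM on Oct 25.

7:05 PM on Oct 25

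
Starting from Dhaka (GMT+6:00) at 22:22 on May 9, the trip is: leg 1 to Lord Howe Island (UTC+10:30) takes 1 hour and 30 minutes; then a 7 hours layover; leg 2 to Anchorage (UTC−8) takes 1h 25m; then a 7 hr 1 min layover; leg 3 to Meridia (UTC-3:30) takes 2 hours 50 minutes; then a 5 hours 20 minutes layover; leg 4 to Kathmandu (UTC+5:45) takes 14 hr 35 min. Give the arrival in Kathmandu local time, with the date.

Convert departure to UTC: 22:22 − 6:00 = 16:22 UTC on May 9.
Add 1 hour 30 minutes leg 1 → 17:52 UTC.
Add 7 hours layover in Lord Howe Island → 00:52 UTC (May 10).
Add 1 hour and 25 minutes leg 2 → 02:17 UTC.
Add 7 hours and 1 minute layover in Anchorage → 09:18 UTC.
Add 2 hours 50 minutes leg 3 → 12:08 UTC.
Add 5 hours 20 minutes layover in Meridia → 17:28 UTC.
Add 14 hours 35 minutes leg 4 → 08:03 UTC (May 11).
Kathmandu is UTC+5:45, so local arrival = 08:03 + 5:45 = 13:48 on May 11.

13:48 on May 11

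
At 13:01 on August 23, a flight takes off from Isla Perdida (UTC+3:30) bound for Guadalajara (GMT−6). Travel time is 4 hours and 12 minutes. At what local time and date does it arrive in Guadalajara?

Convert departure to UTC: 13:01 − 3:30 = 09:31 UTC on Aug 23.
Add 4 hours 12 minutes travel time → 13:43 UTC.
Guadalajara is UTC−6:00, so local arrival = 13:43 − 6:00 = 07:43 on Aug 23.

07:43 on Aug 23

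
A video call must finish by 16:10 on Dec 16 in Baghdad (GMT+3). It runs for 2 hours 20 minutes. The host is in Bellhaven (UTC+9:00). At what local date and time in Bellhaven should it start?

Target end time in UTC: 16:10 − 3:00 = 13:10 on Dec 16.
Subtract 2 hours and 20 minutes → start 10:50 UTC on Dec 16.
Bellhaven is UTC+9:00: 10:50 + 9:00 = 19:50 on Dec 16.

19:50 on December 16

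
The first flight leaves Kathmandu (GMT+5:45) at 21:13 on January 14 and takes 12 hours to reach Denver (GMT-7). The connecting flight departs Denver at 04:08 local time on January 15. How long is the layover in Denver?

Convert departure to UTC: 21:13 − 5:45 = 15:28 UTC on Jan 14.
Add 12 hours flight time → 03:28 UTC (Jan 15).
Denver is UTC−7:00, so local arrival = 03:28 − 7:00 = 20:28 on Jan 14.
Layover = 04:08 − 20:28 (+1 day) = 7 hours 40 minutes.

7 hours 40 minutes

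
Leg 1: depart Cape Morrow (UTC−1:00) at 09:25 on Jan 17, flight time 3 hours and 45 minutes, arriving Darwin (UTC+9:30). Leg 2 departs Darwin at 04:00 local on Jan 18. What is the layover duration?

Convert departure to UTC: 09:25 + 1:00 = 10:25 UTC on Jan 17.
Add 3 hours and 45 minutes flight time → 14:10 UTC.
Darwin is UTC+9:30, so local arrival = 14:10 + 9:30 = 23:40 on Jan 17.
Layover = 04:00 − 23:40 (+1 day) = 4 hours 20 minutes.

4 hours 20 minutes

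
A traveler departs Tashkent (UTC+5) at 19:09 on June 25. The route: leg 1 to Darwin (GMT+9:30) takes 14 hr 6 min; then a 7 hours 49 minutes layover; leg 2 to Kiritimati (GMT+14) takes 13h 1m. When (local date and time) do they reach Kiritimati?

Convert departure to UTC: 19:09 − 5:00 = 14:09 UTC on Jun 25.
Add 14 hours 6 minutes leg 1 → 04:15 UTC (Jun 26).
Add 7 hours 49 minutes layover in Darwin → 12:04 UTC.
Add 13 hours and 1 minute leg 2 → 01:05 UTC (Jun 27).
Kiritimati is UTC+14:00, so local arrival = 01:05 + 14:00 = 15:05 on Jun 27.

15:05 on Jun 27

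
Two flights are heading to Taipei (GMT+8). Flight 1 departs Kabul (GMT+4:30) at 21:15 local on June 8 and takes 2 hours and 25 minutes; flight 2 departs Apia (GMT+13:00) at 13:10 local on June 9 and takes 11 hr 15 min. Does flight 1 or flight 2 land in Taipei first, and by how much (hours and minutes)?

Flight 1 in UTC: 21:15 − 4:30 = 16:45 on Jun 8.
+2 hours and 25 minutes → arrive 19:10 UTC on Jun 8.
Flight 2 in UTC: 13:10 − 13:00 = 00:10 on Jun 9.
+11 hours and 15 minutes → arrive 11:25 UTC on Jun 9.
Flight 1 lands earlier by 16 hours 15 minutes.

the first, by 16 hours 15 minutes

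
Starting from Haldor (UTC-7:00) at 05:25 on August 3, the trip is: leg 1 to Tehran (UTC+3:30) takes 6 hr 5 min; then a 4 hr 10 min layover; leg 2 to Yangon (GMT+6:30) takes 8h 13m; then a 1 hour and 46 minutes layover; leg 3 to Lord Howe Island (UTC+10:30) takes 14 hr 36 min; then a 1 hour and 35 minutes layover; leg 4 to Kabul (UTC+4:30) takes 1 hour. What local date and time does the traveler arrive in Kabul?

Convert departure to UTC: 05:25 + 7:00 = 12:25 UTC on Aug 3.
Add 6 hours 5 minutes leg 1 → 18:30 UTC.
Add 4 hours 10 minutes layover in Tehran → 22:40 UTC.
Add 8 hours and 13 minutes leg 2 → 06:53 UTC (Aug 4).
Add 1 hour and 46 minutes layover in Yangon → 08:39 UTC.
Add 14 hours and 36 minutes leg 3 → 23:15 UTC.
Add 1 hour 35 minutes layover in Lord Howe Island → 00:50 UTC (Aug 5).
Add 1 hour leg 4 → 01:50 UTC.
Kabul is UTC+4:30, so local arrival = 01:50 + 4:30 = 06:20 on Aug 5.

06:20 on August 5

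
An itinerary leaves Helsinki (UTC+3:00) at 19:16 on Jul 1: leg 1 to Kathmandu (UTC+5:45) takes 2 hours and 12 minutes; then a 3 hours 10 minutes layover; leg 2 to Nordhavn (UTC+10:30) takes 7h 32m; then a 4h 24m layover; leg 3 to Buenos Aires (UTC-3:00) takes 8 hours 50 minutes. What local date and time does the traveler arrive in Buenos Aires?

15:24 on July 2

Convert departure to UTC: 19:16 − 3:00 = 16:16 UTC on Jul 1.
Add 2 hours and 12 minutes leg 1 → 18:28 UTC.
Add 3 hours and 10 minutes layover in Kathmandu → 21:38 UTC.
Add 7 hours 32 minutes leg 2 → 05:10 UTC (Jul 2).
Add 4 hours 24 minutes layover in Nordhavn → 09:34 UTC.
Add 8 hours 50 minutes leg 3 → 18:24 UTC.
Buenos Aires is UTC−3:00, so local arrival = 18:24 − 3:00 = 15:24 on Jul 2.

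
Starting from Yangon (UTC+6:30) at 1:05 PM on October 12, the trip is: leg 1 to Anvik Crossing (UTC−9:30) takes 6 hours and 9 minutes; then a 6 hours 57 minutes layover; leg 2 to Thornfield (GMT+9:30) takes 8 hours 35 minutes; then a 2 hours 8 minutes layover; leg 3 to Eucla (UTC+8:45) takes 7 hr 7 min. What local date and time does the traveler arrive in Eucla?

Convert departure to UTC: 1:05 PM − 6:30 = 6:35 AM UTC on Oct 12.
Add 6 hours and 9 minutes leg 1 → 12:44 PM UTC.
Add 6 hours and 57 minutes layover in Anvik Crossing → 7:41 PM UTC.
Add 8 hours 35 minutes leg 2 → 4:16 AM UTC (Oct 13).
Add 2 hours and 8 minutes layover in Thornfield → 6:24 AM UTC.
Add 7 hours and 7 minutes leg 3 → 1:31 PM UTC.
Eucla is UTC+8:45, so local arrival = 1:31 PM + 8:45 = 10:16 PM on Oct 13.

10:16 PM on October 13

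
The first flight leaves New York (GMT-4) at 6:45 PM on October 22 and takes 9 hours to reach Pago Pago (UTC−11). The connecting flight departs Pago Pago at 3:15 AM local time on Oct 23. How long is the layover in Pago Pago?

Convert departure to UTC: 6:45 PM + 4:00 = 10:45 PM UTC on Oct 22.
Add 9 hours flight time → 7:45 AM UTC (Oct 23).
Pago Pago is UTC−11:00, so local arrival = 7:45 AM − 11:00 = 8:45 PM on Oct 22.
Layover = 3:15 AM − 8:45 PM (+1 day) = 6 hours 30 minutes.

6 hours 30 minutes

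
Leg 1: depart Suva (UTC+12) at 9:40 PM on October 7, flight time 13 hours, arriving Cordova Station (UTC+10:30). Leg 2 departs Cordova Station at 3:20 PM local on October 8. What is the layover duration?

6 hours 10 minutes

Convert departure to UTC: 9:40 PM − 12:00 = 9:40 AM UTC on Oct 7.
Add 13 hours flight time → 10:40 PM UTC.
Cordova Station is UTC+10:30, so local arrival = 10:40 PM + 10:30 = 9:10 AM on Oct 8.
Layover = 3:20 PM − 9:10 AM = 6 hours 10 minutes.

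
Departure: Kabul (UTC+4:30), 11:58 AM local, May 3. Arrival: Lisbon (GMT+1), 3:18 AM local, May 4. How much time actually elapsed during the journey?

18 hours 50 minutes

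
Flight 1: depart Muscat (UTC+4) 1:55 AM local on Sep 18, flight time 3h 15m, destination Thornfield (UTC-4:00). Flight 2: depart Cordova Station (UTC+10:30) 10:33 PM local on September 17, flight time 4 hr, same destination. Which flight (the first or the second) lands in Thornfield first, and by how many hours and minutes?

Flight 1 in UTC: 1:55 AM − 4:00 = 9:55 PM on Sep 17.
+3 hours and 15 minutes → arrive 1:10 AM UTC on Sep 18.
Flight 2 in UTC: 10:33 PM − 10:30 = 12:03 PM on Sep 17.
+4 hours → arrive 4:03 PM UTC on Sep 17.
Flight 2 lands earlier by 9 hours 7 minutes.

the second, by 9 hours 7 minutes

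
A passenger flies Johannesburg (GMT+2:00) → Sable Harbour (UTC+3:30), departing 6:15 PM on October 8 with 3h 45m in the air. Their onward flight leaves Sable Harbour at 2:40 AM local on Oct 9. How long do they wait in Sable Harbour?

3 hours 10 minutes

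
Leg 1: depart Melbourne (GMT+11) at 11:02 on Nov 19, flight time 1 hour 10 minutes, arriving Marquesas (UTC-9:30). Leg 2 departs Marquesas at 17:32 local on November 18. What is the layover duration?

1 hour 50 minutes

Convert departure to UTC: 11:02 − 11:00 = 00:02 UTC on Nov 19.
Add 1 hour and 10 minutes flight time → 01:12 UTC.
Marquesas is UTC−9:30, so local arrival = 01:12 − 9:30 = 15:42 on Nov 18.
Layover = 17:32 − 15:42 = 1 hour 50 minutes.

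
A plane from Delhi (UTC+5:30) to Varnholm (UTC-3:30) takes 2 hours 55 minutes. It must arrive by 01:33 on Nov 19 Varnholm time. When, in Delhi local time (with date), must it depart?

07:38 on November 19

Target arrival in UTC: 01:33 + 3:30 = 05:03 on Nov 19.
Subtract 2 hours and 55 minutes → departure 02:08 UTC on Nov 19.
Delhi is UTC+5:30: 02:08 + 5:30 = 07:38 on Nov 19.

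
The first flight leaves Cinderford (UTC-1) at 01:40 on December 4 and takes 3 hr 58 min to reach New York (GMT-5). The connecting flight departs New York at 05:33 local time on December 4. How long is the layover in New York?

3 hours 55 minutes

Convert departure to UTC: 01:40 + 1:00 = 02:40 UTC on Dec 4.
Add 3 hours 58 minutes flight time → 06:38 UTC.
New York is UTC−5:00, so local arrival = 06:38 − 5:00 = 01:38 on Dec 4.
Layover = 05:33 − 01:38 = 3 hours 55 minutes.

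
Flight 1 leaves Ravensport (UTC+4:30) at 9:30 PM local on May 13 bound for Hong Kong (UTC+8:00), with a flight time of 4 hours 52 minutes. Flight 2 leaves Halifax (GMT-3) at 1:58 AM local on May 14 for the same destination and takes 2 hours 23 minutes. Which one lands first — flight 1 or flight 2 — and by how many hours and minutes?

the first, by 9 hours 29 minutes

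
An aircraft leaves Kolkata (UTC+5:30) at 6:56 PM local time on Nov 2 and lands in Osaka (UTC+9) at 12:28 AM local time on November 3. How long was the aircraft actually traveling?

Departure in UTC: 6:56 PM − 5:30 = 1:26 PM on Nov 2.
Arrival in UTC: 12:28 AM − 9:00 = 3:28 PM on Nov 2.
Elapsed = 3:28 PM − 1:26 PM = 2 hours 2 minutes.

2 hours 2 minutes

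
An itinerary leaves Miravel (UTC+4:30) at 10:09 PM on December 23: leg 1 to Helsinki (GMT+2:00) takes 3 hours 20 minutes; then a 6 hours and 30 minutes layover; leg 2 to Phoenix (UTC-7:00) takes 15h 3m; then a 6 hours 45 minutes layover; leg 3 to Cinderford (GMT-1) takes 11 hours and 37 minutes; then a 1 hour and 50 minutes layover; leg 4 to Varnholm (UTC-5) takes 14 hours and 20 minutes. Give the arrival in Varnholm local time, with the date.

12:04 AM on Dec 26

Convert departure to UTC: 10:09 PM − 4:30 = 5:39 PM UTC on Dec 23.
Add 3 hours and 20 minutes leg 1 → 8:59 PM UTC.
Add 6 hours 30 minutes layover in Helsinki → 3:29 AM UTC (Dec 24).
Add 15 hours and 3 minutes leg 2 → 6:32 PM UTC.
Add 6 hours and 45 minutes layover in Phoenix → 1:17 AM UTC (Dec 25).
Add 11 hours and 37 minutes leg 3 → 12:54 PM UTC.
Add 1 hour and 50 minutes layover in Cinderford → 2:44 PM UTC.
Add 14 hours 20 minutes leg 4 → 5:04 AM UTC (Dec 26).
Varnholm is UTC−5:00, so local arrival = 5:04 AM − 5:00 = 12:04 AM on Dec 26.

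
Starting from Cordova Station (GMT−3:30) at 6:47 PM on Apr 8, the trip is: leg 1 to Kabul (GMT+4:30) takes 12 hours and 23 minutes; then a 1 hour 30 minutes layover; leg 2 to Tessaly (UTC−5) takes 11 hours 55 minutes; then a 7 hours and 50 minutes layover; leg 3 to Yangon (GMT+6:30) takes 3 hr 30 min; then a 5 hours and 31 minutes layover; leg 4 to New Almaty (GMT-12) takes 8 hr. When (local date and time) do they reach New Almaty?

Convert departure to UTC: 6:47 PM + 3:30 = 10:17 PM UTC on Apr 8.
Add 12 hours and 23 minutes leg 1 → 10:40 AM UTC (Apr 9).
Add 1 hour 30 minutes layover in Kabul → 12:10 PM UTC.
Add 11 hours 55 minutes leg 2 → 12:05 AM UTC (Apr 10).
Add 7 hours 50 minutes layover in Tessaly → 7:55 AM UTC.
Add 3 hours 30 minutes leg 3 → 11:25 AM UTC.
Add 5 hours and 31 minutes layover in Yangon → 4:56 PM UTC.
Add 8 hours leg 4 → 12:56 AM UTC (Apr 11).
New Almaty is UTC−12:00, so local arrival = 12:56 AM − 12:00 = 12:56 PM on Apr 10.

12:56 PM on April 10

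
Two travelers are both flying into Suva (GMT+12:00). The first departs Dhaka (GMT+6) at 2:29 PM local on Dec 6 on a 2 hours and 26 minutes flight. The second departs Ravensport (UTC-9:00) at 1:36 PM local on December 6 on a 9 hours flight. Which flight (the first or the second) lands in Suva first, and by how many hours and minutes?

Flight 1 in UTC: 2:29 PM − 6:00 = 8:29 AM on Dec 6.
+2 hours 26 minutes → arrive 10:55 AM UTC on Dec 6.
Flight 2 in UTC: 1:36 PM + 9:00 = 10:36 PM on Dec 6.
+9 hours → arrive 7:36 AM UTC on Dec 7.
Flight 1 lands earlier by 20 hours 41 minutes.

the first, by 20 hours 41 minutes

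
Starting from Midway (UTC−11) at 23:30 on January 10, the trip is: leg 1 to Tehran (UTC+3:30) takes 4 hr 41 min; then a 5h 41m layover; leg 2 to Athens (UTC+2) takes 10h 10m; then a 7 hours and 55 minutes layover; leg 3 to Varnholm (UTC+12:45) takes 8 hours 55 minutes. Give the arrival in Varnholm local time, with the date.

Convert departure to UTC: 23:30 + 11:00 = 10:30 UTC on Jan 11.
Add 4 hours 41 minutes leg 1 → 15:11 UTC.
Add 5 hours 41 minutes layover in Tehran → 20:52 UTC.
Add 10 hours 10 minutes leg 2 → 07:02 UTC (Jan 12).
Add 7 hours 55 minutes layover in Athens → 14:57 UTC.
Add 8 hours and 55 minutes leg 3 → 23:52 UTC.
Varnholm is UTC+12:45, so local arrival = 23:52 + 12:45 = 12:37 on Jan 13.

12:37 on Jan 13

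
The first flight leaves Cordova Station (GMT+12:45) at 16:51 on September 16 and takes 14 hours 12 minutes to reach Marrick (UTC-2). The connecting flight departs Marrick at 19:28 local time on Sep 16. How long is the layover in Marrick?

Convert departure to UTC: 16:51 − 12:45 = 04:06 UTC on Sep 16.
Add 14 hours 12 minutes flight time → 18:18 UTC.
Marrick is UTC−2:00, so local arrival = 18:18 − 2:00 = 16:18 on Sep 16.
Layover = 19:28 − 16:18 = 3 hours 10 minutes.

3 hours 10 minutes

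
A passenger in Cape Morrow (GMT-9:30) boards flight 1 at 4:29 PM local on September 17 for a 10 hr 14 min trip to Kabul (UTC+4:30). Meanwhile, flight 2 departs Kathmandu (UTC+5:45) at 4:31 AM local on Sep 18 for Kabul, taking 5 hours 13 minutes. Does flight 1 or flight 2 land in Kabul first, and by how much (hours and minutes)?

Flight 1 in UTC: 4:29 PM + 9:30 = 1:59 AM on Sep 18.
+10 hours and 14 minutes → arrive 12:13 PM UTC on Sep 18.
Flight 2 in UTC: 4:31 AM − 5:45 = 10:46 PM on Sep 17.
+5 hours 13 minutes → arrive 3:59 AM UTC on Sep 18.
Flight 2 lands earlier by 8 hours 14 minutes.

the second, by 8 hours 14 minutes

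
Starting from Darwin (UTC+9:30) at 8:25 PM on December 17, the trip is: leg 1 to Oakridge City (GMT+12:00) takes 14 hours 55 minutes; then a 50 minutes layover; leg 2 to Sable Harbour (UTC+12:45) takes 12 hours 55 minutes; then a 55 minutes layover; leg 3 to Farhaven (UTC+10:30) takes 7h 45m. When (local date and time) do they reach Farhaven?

10:45 AM on December 19

Convert departure to UTC: 8:25 PM − 9:30 = 10:55 AM UTC on Dec 17.
Add 14 hours and 55 minutes leg 1 → 1:50 AM UTC (Dec 18).
Add 50 minutes layover in Oakridge City → 2:40 AM UTC.
Add 12 hours and 55 minutes leg 2 → 3:35 PM UTC.
Add 55 minutes layover in Sable Harbour → 4:30 PM UTC.
Add 7 hours and 45 minutes leg 3 → 12:15 AM UTC (Dec 19).
Farhaven is UTC+10:30, so local arrival = 12:15 AM + 10:30 = 10:45 AM on Dec 19.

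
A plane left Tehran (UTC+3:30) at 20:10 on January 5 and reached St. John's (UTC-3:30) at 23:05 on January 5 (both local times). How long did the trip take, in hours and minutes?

Departure in UTC: 20:10 − 3:30 = 16:40 on Jan 5.
Arrival in UTC: 23:05 + 3:30 = 02:35 on Jan 6.
Elapsed = 02:35 − 16:40 (+1 day) = 9 hours 55 minutes.

9 hours 55 minutes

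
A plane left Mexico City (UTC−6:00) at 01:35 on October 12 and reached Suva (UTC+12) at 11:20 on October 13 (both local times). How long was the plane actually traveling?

Suva is 18:00 ahead of Mexico City.
Clock-face elapsed time (ignoring zones) is 33 hours 45 minutes.
Actual elapsed = 33 hours 45 minutes − 18:00 = 15 hours 45 minutes.

15 hours 45 minutes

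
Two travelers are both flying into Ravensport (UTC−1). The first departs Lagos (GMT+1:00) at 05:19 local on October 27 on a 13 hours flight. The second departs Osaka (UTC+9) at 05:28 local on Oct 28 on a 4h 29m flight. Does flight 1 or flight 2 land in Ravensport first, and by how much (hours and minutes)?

Flight 1 in UTC: 05:19 − 1:00 = 04:19 on Oct 27.
+13 hours → arrive 17:19 UTC on Oct 27.
Flight 2 in UTC: 05:28 − 9:00 = 20:28 on Oct 27.
+4 hours and 29 minutes → arrive 00:57 UTC on Oct 28.
Flight 1 lands earlier by 7 hours 38 minutes.

the first, by 7 hours 38 minutes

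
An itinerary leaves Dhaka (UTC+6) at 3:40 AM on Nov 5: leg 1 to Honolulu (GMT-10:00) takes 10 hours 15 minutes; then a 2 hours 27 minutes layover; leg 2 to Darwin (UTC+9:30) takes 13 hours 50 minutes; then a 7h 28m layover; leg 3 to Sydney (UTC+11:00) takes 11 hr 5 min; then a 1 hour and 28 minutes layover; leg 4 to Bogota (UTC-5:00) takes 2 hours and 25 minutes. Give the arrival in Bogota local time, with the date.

Convert departure to UTC: 3:40 AM − 6:00 = 9:40 PM UTC on Nov 4.
Add 10 hours and 15 minutes leg 1 → 7:55 AM UTC (Nov 5).
Add 2 hours 27 minutes layover in Honolulu → 10:22 AM UTC.
Add 13 hours 50 minutes leg 2 → 12:12 AM UTC (Nov 6).
Add 7 hours 28 minutes layover in Darwin → 7:40 AM UTC.
Add 11 hours 5 minutes leg 3 → 6:45 PM UTC.
Add 1 hour 28 minutes layover in Sydney → 8:13 PM UTC.
Add 2 hours and 25 minutes leg 4 → 10:38 PM UTC.
Bogota is UTC−5:00, so local arrival = 10:38 PM − 5:00 = 5:38 PM on Nov 6.

5:38 PM on November 6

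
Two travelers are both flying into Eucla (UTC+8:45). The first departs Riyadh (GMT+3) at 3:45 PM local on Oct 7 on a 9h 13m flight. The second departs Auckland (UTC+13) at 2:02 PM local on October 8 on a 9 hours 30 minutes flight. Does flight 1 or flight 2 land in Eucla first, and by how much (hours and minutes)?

the first, by 12 hours 34 minutes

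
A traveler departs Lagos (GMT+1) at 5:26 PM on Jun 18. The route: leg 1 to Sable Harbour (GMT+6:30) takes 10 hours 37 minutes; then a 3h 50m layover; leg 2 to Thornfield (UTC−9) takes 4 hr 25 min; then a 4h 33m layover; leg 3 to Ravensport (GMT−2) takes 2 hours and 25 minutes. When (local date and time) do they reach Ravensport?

Convert departure to UTC: 5:26 PM − 1:00 = 4:26 PM UTC on Jun 18.
Add 10 hours 37 minutes leg 1 → 3:03 AM UTC (Jun 19).
Add 3 hours 50 minutes layover in Sable Harbour → 6:53 AM UTC.
Add 4 hours and 25 minutes leg 2 → 11:18 AM UTC.
Add 4 hours 33 minutes layover in Thornfield → 3:51 PM UTC.
Add 2 hours 25 minutes leg 3 → 6:16 PM UTC.
Ravensport is UTC−2:00, so local arrival = 6:16 PM − 2:00 = 4:16 PM on Jun 19.

4:16 PM on June 19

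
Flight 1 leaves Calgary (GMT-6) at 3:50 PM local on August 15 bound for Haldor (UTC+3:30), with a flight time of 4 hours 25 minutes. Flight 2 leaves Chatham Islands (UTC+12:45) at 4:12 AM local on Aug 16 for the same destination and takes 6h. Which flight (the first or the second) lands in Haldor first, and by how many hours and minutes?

Flight 1 in UTC: 3:50 PM + 6:00 = 9:50 PM on Aug 15.
+4 hours and 25 minutes → arrive 2:15 AM UTC on Aug 16.
Flight 2 in UTC: 4:12 AM − 12:45 = 3:27 PM on Aug 15.
+6 hours → arrive 9:27 PM UTC on Aug 15.
Flight 2 lands earlier by 4 hours 48 minutes.

the second, by 4 hours 48 minutes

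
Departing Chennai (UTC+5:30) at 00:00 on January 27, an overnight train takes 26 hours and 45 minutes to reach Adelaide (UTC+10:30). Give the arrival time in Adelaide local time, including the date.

07:45 on Jan 28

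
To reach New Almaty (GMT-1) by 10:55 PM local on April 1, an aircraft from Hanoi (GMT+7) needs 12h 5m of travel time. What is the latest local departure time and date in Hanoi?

6:50 PM on April 1

Target arrival in UTC: 10:55 PM + 1:00 = 11:55 PM on Apr 1.
Subtract 12 hours and 5 minutes → departure 11:50 AM UTC on Apr 1.
Hanoi is UTC+7:00: 11:50 AM + 7:00 = 6:50 PM on Apr 1.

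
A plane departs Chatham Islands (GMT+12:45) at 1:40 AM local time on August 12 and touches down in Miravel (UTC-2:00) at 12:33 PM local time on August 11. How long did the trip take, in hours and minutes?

Departure in UTC: 1:40 AM − 12:45 = 12:55 PM on Aug 11.
Arrival in UTC: 12:33 PM + 2:00 = 2:33 PM on Aug 11.
Elapsed = 2:33 PM − 12:55 PM = 1 hour 38 minutes.

1 hour 38 minutes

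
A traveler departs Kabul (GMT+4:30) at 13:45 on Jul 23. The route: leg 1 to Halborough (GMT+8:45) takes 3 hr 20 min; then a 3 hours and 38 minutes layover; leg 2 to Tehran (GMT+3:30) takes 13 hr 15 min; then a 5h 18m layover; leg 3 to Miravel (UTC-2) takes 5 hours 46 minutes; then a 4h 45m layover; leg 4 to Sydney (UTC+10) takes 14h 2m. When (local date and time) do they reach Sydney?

Convert departure to UTC: 13:45 − 4:30 = 09:15 UTC on Jul 23.
Add 3 hours and 20 minutes leg 1 → 12:35 UTC.
Add 3 hours 38 minutes layover in Halborough → 16:13 UTC.
Add 13 hours 15 minutes leg 2 → 05:28 UTC (Jul 24).
Add 5 hours 18 minutes layover in Tehran → 10:46 UTC.
Add 5 hours and 46 minutes leg 3 → 16:32 UTC.
Add 4 hours and 45 minutes layover in Miravel → 21:17 UTC.
Add 14 hours and 2 minutes leg 4 → 11:19 UTC (Jul 25).
Sydney is UTC+10:00, so local arrival = 11:19 + 10:00 = 21:19 on Jul 25.

21:19 on July 25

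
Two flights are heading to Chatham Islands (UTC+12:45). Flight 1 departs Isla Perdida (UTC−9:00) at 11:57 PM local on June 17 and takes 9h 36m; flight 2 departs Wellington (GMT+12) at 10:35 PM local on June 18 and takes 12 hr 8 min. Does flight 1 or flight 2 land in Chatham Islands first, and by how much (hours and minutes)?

the first, by 4 hours 10 minutes

Flight 1 in UTC: 11:57 PM + 9:00 = 8:57 AM on Jun 18.
+9 hours and 36 minutes → arrive 6:33 PM UTC on Jun 18.
Flight 2 in UTC: 10:35 PM − 12:00 = 10:35 AM on Jun 18.
+12 hours 8 minutes → arrive 10:43 PM UTC on Jun 18.
Flight 1 lands earlier by 4 hours 10 minutes.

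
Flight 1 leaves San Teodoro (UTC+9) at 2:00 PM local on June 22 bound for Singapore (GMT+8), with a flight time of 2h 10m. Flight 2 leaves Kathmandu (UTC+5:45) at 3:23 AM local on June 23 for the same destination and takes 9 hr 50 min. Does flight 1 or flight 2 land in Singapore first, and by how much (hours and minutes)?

Flight 1 in UTC: 2:00 PM − 9:00 = 5:00 AM on Jun 22.
+2 hours 10 minutes → arrive 7:10 AM UTC on Jun 22.
Flight 2 in UTC: 3:23 AM − 5:45 = 9:38 PM on Jun 22.
+9 hours and 50 minutes → arrive 7:28 AM UTC on Jun 23.
Flight 1 lands earlier by 24 hours 18 minutes.

the first, by 24 hours 18 minutes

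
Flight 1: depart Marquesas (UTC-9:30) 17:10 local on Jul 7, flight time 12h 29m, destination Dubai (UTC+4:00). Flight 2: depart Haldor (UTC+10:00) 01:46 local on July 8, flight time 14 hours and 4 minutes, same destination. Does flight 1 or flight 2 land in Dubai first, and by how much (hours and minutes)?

the second, by 9 hours 19 minutes

Flight 1 in UTC: 17:10 + 9:30 = 02:40 on Jul 8.
+12 hours 29 minutes → arrive 15:09 UTC on Jul 8.
Flight 2 in UTC: 01:46 − 10:00 = 15:46 on Jul 7.
+14 hours and 4 minutes → arrive 05:50 UTC on Jul 8.
Flight 2 lands earlier by 9 hours 19 minutes.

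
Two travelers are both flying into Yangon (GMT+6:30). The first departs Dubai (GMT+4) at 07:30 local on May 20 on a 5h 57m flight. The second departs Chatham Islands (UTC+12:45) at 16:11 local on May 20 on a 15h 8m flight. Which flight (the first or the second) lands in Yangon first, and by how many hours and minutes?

the first, by 9 hours 7 minutes

Flight 1 in UTC: 07:30 − 4:00 = 03:30 on May 20.
+5 hours 57 minutes → arrive 09:27 UTC on May 20.
Flight 2 in UTC: 16:11 − 12:45 = 03:26 on May 20.
+15 hours 8 minutes → arrive 18:34 UTC on May 20.
Flight 1 lands earlier by 9 hours 7 minutes.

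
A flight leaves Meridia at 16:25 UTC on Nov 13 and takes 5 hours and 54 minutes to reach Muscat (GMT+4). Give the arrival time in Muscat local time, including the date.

Departure is given in UTC: 16:25 on Nov 13.
Add 5 hours and 54 minutes → 22:19 UTC.
Muscat is UTC+4:00: 22:19 + 4:00 = 02:19 on Nov 14.

02:19 on November 14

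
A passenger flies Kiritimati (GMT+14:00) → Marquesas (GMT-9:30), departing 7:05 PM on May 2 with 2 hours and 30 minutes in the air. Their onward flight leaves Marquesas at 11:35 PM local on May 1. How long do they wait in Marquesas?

1 hour 30 minutes

Convert departure to UTC: 7:05 PM − 14:00 = 5:05 AM UTC on May 2.
Add 2 hours and 30 minutes flight time → 7:35 AM UTC.
Marquesas is UTC−9:30, so local arrival = 7:35 AM − 9:30 = 10:05 PM on May 1.
Layover = 11:35 PM − 10:05 PM = 1 hour 30 minutes.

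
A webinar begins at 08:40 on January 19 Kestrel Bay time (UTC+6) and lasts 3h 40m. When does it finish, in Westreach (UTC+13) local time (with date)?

19:20 on January 19

Westreach is 7:00 ahead of Kestrel Bay.
After 3 hours and 40 minutes it is 12:20 in Kestrel Bay.
Shift by the zone difference: 12:20 + 7:00 = 19:20 on Jan 19 in Westreach.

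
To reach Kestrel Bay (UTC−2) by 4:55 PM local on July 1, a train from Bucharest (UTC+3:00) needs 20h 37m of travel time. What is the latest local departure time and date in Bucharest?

Target arrival in UTC: 4:55 PM + 2:00 = 6:55 PM on Jul 1.
Subtract 20 hours 37 minutes → departure 10:18 PM UTC on Jun 30.
Bucharest is UTC+3:00: 10:18 PM + 3:00 = 1:18 AM on Jul 1.

1:18 AM on July 1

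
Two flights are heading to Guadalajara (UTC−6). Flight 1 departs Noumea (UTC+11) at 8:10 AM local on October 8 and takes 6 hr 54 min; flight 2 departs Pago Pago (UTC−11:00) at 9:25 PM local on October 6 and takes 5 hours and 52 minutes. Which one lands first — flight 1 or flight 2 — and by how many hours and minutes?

the second, by 13 hours 47 minutes

Flight 1 in UTC: 8:10 AM − 11:00 = 9:10 PM on Oct 7.
+6 hours and 54 minutes → arrive 4:04 AM UTC on Oct 8.
Flight 2 in UTC: 9:25 PM + 11:00 = 8:25 AM on Oct 7.
+5 hours and 52 minutes → arrive 2:17 PM UTC on Oct 7.
Flight 2 lands earlier by 13 hours 47 minutes.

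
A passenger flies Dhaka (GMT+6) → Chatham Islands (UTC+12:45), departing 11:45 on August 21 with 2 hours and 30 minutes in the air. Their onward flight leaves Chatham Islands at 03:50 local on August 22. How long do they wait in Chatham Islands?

Convert departure to UTC: 11:45 − 6:00 = 05:45 UTC on Aug 21.
Add 2 hours and 30 minutes flight time → 08:15 UTC.
Chatham Islands is UTC+12:45, so local arrival = 08:15 + 12:45 = 21:00 on Aug 21.
Layover = 03:50 − 21:00 (+1 day) = 6 hours 50 minutes.

6 hours 50 minutes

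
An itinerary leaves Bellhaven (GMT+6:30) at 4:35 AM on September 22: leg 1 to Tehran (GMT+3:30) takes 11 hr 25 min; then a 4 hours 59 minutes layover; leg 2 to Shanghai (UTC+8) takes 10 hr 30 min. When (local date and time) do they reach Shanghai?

Convert departure to UTC: 4:35 AM − 6:30 = 10:05 PM UTC on Sep 21.
Add 11 hours 25 minutes leg 1 → 9:30 AM UTC (Sep 22).
Add 4 hours 59 minutes layover in Tehran → 2:29 PM UTC.
Add 10 hours 30 minutes leg 2 → 12:59 AM UTC (Sep 23).
Shanghai is UTC+8:00, so local arrival = 12:59 AM + 8:00 = 8:59 AM on Sep 23.

8:59 AM on September 23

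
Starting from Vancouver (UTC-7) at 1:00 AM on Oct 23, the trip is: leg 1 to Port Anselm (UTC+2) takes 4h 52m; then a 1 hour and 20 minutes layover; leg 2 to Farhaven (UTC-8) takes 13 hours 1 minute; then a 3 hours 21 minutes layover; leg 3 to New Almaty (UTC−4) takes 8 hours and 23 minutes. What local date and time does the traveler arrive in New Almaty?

10:57 AM on Oct 24

Convert departure to UTC: 1:00 AM + 7:00 = 8:00 AM UTC on Oct 23.
Add 4 hours and 52 minutes leg 1 → 12:52 PM UTC.
Add 1 hour and 20 minutes layover in Port Anselm → 2:12 PM UTC.
Add 13 hours 1 minute leg 2 → 3:13 AM UTC (Oct 24).
Add 3 hours 21 minutes layover in Farhaven → 6:34 AM UTC.
Add 8 hours and 23 minutes leg 3 → 2:57 PM UTC.
New Almaty is UTC−4:00, so local arrival = 2:57 PM − 4:00 = 10:57 AM on Oct 24.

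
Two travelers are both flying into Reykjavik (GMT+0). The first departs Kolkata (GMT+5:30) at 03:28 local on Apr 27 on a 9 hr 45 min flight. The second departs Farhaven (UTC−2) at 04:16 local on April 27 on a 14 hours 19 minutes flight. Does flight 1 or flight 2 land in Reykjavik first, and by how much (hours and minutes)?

the first, by 12 hours 52 minutes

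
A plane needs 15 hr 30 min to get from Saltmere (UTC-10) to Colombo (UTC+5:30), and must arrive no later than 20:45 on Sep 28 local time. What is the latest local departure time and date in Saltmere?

13:45 on September 27

Target arrival in UTC: 20:45 − 5:30 = 15:15 on Sep 28.
Subtract 15 hours and 30 minutes → departure 23:45 UTC on Sep 27.
Saltmere is UTC−10:00: 23:45 − 10:00 = 13:45 on Sep 27.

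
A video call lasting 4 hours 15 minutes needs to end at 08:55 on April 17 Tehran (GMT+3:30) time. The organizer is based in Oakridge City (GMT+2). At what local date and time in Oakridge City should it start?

Target end time in UTC: 08:55 − 3:30 = 05:25 on Apr 17.
Subtract 4 hours and 15 minutes → start 01:10 UTC on Apr 17.
Oakridge City is UTC+2:00: 01:10 + 2:00 = 03:10 on Apr 17.

03:10 on April 17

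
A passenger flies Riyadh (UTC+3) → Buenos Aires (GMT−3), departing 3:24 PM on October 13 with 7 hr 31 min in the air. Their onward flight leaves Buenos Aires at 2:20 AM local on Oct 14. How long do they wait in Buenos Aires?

9 hours 25 minutes

Convert departure to UTC: 3:24 PM − 3:00 = 12:24 PM UTC on Oct 13.
Add 7 hours 31 minutes flight time → 7:55 PM UTC.
Buenos Aires is UTC−3:00, so local arrival = 7:55 PM − 3:00 = 4:55 PM on Oct 13.
Layover = 2:20 AM − 4:55 PM (+1 day) = 9 hours 25 minutes.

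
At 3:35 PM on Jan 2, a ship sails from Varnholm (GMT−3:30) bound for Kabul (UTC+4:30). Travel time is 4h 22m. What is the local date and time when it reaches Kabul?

Convert departure to UTC: 3:35 PM + 3:30 = 7:05 PM UTC on Jan 2.
Add 4 hours 22 minutes travel time → 11:27 PM UTC.
Kabul is UTC+4:30, so local arrival = 11:27 PM + 4:30 = 3:57 AM on Jan 3.

3:57 AM on January 3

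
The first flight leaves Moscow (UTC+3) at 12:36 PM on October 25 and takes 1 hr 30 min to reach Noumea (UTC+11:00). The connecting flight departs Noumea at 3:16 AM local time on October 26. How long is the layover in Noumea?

Convert departure to UTC: 12:36 PM − 3:00 = 9:36 AM UTC on Oct 25.
Add 1 hour and 30 minutes flight time → 11:06 AM UTC.
Noumea is UTC+11:00, so local arrival = 11:06 AM + 11:00 = 10:06 PM on Oct 25.
Layover = 3:16 AM − 10:06 PM (+1 day) = 5 hours 10 minutes.

5 hours 10 minutes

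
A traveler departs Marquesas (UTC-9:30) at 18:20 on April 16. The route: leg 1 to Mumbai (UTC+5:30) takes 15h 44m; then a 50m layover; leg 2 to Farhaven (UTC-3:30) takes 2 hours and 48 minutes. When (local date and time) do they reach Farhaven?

19:42 on April 17

Convert departure to UTC: 18:20 + 9:30 = 03:50 UTC on Apr 17.
Add 15 hours 44 minutes leg 1 → 19:34 UTC.
Add 50 minutes layover in Mumbai → 20:24 UTC.
Add 2 hours and 48 minutes leg 2 → 23:12 UTC.
Farhaven is UTC−3:30, so local arrival = 23:12 − 3:30 = 19:42 on Apr 17.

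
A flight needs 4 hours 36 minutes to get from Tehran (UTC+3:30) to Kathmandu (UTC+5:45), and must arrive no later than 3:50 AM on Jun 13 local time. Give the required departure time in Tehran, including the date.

8:59 PM on June 12

Target arrival in UTC: 3:50 AM − 5:45 = 10:05 PM on Jun 12.
Subtract 4 hours and 36 minutes → departure 5:29 PM UTC on Jun 12.
Tehran is UTC+3:30: 5:29 PM + 3:30 = 8:59 PM on Jun 12.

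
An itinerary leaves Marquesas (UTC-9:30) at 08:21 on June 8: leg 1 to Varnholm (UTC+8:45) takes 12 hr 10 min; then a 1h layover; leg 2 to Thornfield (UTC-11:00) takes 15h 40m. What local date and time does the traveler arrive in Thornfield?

Convert departure to UTC: 08:21 + 9:30 = 17:51 UTC on Jun 8.
Add 12 hours and 10 minutes leg 1 → 06:01 UTC (Jun 9).
Add 1 hour layover in Varnholm → 07:01 UTC.
Add 15 hours and 40 minutes leg 2 → 22:41 UTC.
Thornfield is UTC−11:00, so local arrival = 22:41 − 11:00 = 11:41 on Jun 9.

11:41 on June 9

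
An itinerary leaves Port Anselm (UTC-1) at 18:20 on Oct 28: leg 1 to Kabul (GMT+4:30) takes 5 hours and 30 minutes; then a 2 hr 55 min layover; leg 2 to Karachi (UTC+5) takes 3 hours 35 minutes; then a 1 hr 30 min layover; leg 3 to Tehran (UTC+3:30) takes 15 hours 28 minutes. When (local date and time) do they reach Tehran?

03:48 on October 30

Convert departure to UTC: 18:20 + 1:00 = 19:20 UTC on Oct 28.
Add 5 hours 30 minutes leg 1 → 00:50 UTC (Oct 29).
Add 2 hours 55 minutes layover in Kabul → 03:45 UTC.
Add 3 hours and 35 minutes leg 2 → 07:20 UTC.
Add 1 hour 30 minutes layover in Karachi → 08:50 UTC.
Add 15 hours 28 minutes leg 3 → 00:18 UTC (Oct 30).
Tehran is UTC+3:30, so local arrival = 00:18 + 3:30 = 03:48 on Oct 30.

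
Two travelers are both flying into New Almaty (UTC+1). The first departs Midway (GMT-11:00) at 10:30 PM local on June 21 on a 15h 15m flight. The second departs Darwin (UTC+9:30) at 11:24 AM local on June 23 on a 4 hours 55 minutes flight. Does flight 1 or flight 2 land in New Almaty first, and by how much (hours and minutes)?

Flight 1 in UTC: 10:30 PM + 11:00 = 9:30 AM on Jun 22.
+15 hours 15 minutes → arrive 12:45 AM UTC on Jun 23.
Flight 2 in UTC: 11:24 AM − 9:30 = 1:54 AM on Jun 23.
+4 hours 55 minutes → arrive 6:49 AM UTC on Jun 23.
Flight 1 lands earlier by 6 hours 4 minutes.

the first, by 6 hours 4 minutes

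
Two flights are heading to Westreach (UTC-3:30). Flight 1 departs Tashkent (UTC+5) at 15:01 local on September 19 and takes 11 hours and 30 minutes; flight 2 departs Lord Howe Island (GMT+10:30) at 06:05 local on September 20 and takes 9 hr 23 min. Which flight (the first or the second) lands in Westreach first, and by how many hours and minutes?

the first, by 7 hours 27 minutes

Flight 1 in UTC: 15:01 − 5:00 = 10:01 on Sep 19.
+11 hours and 30 minutes → arrive 21:31 UTC on Sep 19.
Flight 2 in UTC: 06:05 − 10:30 = 19:35 on Sep 19.
+9 hours and 23 minutes → arrive 04:58 UTC on Sep 20.
Flight 1 lands earlier by 7 hours 27 minutes.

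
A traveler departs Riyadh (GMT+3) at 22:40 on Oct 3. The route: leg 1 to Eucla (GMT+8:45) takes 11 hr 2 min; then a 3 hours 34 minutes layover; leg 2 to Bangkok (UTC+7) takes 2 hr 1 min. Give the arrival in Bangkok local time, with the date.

Convert departure to UTC: 22:40 − 3:00 = 19:40 UTC on Oct 3.
Add 11 hours 2 minutes leg 1 → 06:42 UTC (Oct 4).
Add 3 hours and 34 minutes layover in Eucla → 10:16 UTC.
Add 2 hours and 1 minute leg 2 → 12:17 UTC.
Bangkok is UTC+7:00, so local arrival = 12:17 + 7:00 = 19:17 on Oct 4.

19:17 on October 4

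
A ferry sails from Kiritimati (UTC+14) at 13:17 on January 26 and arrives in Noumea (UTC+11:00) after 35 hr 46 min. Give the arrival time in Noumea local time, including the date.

22:03 on January 27

Noumea is 3:00 behind Kiritimati.
After 35 hours and 46 minutes it is 01:03 (Jan 28) in Kiritimati.
Shift by the zone difference: 01:03 − 3:00 = 22:03 on Jan 27 in Noumea.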